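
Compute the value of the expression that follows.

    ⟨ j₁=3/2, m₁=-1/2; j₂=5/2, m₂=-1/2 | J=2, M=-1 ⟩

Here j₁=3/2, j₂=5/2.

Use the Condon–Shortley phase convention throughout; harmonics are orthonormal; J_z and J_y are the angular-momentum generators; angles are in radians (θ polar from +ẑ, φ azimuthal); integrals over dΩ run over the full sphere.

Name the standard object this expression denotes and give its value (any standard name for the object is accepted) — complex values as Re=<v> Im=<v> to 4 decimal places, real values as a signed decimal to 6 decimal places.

Clebsch–Gordan coefficient, −√(25/84) ≈ -0.545545

This is a Clebsch–Gordan (vector-coupling) coefficient.
√[5·2!1!3!/7! · 1!2!2!3!1!3!] = √(12/7)
  +(−1)^1/∏(1,1,1,1,0,2)! = -1/2  (running -1/2)
  +(−1)^2/∏(2,0,0,0,1,3)! = 1/12  (running -5/12)
⟨..|..⟩ = √(12/7)·(-5/12) = -0.545545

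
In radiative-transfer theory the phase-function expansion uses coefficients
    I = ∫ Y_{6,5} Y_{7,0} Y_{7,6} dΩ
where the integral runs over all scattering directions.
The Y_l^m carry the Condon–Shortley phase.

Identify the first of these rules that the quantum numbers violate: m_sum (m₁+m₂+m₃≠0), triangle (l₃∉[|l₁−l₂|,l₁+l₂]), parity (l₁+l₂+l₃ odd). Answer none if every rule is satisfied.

m₁+m₂+m₃ = 5 + 0 + 6 = 11  ✗
triangle: |6−7|=1 ≤ l₃=7 ≤ 6+7=13
parity: l₁+l₂+l₃ = 20 is even

m_sum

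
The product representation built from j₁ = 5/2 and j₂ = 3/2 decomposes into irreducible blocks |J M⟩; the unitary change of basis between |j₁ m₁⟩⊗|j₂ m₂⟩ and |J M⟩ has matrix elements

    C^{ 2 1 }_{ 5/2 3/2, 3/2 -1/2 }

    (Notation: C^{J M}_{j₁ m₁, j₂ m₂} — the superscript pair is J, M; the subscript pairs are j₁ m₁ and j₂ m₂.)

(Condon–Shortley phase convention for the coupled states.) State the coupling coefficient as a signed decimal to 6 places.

+√(1/42) = +0.154303

j₁+j₂−J=2  J+j₁−j₂=3  J−j₁+j₂=1  j₁+j₂+J+1=7
(j₁±m₁, j₂±m₂, J±M) = (4,1,1,2,3,1)
P² = 24/7
sum k=0..1:
  [0] +1/4 = 1/4
  [1] −1/6 = -1/6
S = 1/12
C² = P²·S² = 1/42 ; C = +0.154303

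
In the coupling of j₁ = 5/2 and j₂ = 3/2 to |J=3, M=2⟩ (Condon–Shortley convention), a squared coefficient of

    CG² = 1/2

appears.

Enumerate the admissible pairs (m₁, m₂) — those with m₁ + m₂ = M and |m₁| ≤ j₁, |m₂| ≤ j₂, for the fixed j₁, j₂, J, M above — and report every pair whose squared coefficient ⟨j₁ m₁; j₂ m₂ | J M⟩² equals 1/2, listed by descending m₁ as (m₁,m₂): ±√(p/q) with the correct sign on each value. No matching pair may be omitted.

(1/2,3/2): −√(1/2)

Admissible pairs with m₁+m₂ = M = 2: (1/2,3/2), (3/2,1/2), (5/2,-1/2)
  (m₁,m₂)=(5/2,-1/2): CG² = 5/12, CG = +√(5/12)
  (m₁,m₂)=(3/2,1/2): CG² = 1/12, CG = +√(1/12)
  (m₁,m₂)=(1/2,3/2): CG² = 1/2, CG = −√(1/2)   ← matches the target
Pairs with CG² = 1/2: (1/2,3/2): −√(1/2)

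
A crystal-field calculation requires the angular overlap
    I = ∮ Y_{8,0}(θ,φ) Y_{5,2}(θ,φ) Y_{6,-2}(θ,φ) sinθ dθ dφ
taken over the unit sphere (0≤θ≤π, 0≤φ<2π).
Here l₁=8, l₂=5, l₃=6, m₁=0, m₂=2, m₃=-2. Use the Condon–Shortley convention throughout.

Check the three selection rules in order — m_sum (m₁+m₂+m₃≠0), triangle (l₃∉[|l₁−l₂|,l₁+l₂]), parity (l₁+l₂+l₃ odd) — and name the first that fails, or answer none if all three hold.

parity

Σmᵢ = 0  ✓
l₃∈[|l₁−l₂|,l₁+l₂]=[3,13], have l₃=6  ✓
Σlᵢ = 19 ⇒ odd  ✗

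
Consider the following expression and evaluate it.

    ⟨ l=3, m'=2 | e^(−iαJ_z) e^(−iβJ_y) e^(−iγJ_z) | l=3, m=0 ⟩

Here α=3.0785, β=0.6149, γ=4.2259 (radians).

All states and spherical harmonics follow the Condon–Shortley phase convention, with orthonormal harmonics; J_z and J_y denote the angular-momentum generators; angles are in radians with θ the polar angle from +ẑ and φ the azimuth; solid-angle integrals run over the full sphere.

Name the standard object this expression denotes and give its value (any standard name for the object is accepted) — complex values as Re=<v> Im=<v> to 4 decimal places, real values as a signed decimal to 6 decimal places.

Wigner D-matrix element, Re=0.3693 Im=0.0468

This is a Wigner D-matrix element — the rotation-matrix element ⟨l m'| R(α,β,γ) |l m⟩ in the angular-momentum basis.
First d^3_{2,0}(β=0.6149), then the phase factors e^{-i(2)α} and e^{-i(0)γ}:
With c≡cos(β/2)=0.953108 and s≡sin(β/2)=0.302629, N=[120·1·6·6]^{1/2}=65.726707
Admissible k: 0..1 (factorial args all ≥0)
  k=0: (−1)^2·65.7267/(12)·0.9531^4·0.3026^2 = +0.413953
  k=1: (−1)^3·65.7267/(12)·0.9531^2·0.3026^4 = -0.041734
d^3_{2,0}(0.6149) = +0.413953 -0.041734 = +0.372220
Phases: e^{-i·(2)·3.0785}=+0.992049+0.125851i, e^{-i·(0)·4.2259}=+1.000000+0.000000i ⇒ D=+0.369260+0.046844i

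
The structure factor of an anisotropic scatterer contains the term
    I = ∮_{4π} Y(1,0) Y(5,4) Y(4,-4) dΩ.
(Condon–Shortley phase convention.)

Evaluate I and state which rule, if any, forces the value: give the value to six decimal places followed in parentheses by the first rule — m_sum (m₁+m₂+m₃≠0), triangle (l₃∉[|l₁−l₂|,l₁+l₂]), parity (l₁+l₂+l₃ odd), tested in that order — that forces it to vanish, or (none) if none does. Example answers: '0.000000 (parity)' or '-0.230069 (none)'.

Rules hold: Σm=0, L=10 even, 4≤4≤6.
N = 3·11·9 = 297
Δ = 2!·0!·8!/11! = 1/495
Racah Σ t=1..1: t=1:−1/576 = -1/576
⇒ 3j(1 5 4; 0 0 0)² = 5/99, sgn -1
Racah Σ t=1..1: t=1:−1/40320 = -1/40320
⇒ 3j(1 5 4; 0 4 -4)² = 1/55, sgn -1
4πI² = N·(3j₀)²·(3jₘ)² = 3/11
I = +1·√(0.272727/4π) = 0.14731920
No selection rule forces the value: the integral is nonzero (none).

0.147319 (none)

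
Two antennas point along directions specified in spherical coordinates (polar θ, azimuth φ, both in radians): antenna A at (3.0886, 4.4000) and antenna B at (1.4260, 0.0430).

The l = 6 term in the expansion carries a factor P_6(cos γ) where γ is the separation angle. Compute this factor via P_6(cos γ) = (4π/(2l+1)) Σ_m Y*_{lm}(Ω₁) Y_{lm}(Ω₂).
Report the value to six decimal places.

-0.152985

Expand P_6 via completeness: Σ_{m} conj(Y_{6,m}) at Ω₁ times Y_{6,m} at Ω₂ —
  m=-6: (0.00000 + 0.00000j) × (0.43852 - 0.11572j) = 0.00000 + 0.00000j  (running Σ = 0.00000 + 0.00000j)
  m=-5: (0.00000 + 0.00000j) × (0.22382 - 0.04888j) = 0.00000 - 0.00000j  (running Σ = 0.00000 - 0.00000j)
  m=-4: (0.00001 - 0.00003j) × (-0.25985 + 0.04514j) = -0.00000 + 0.00001j  (running Σ = -0.00000 + 0.00001j)
  m=-3: (-0.00062 - 0.00046j) × (-0.25026 + 0.03246j) = 0.00017 + 0.00009j  (running Σ = 0.00017 + 0.00010j)
  m=-2: (-0.01176 + 0.00848j) × (0.20321 - 0.01752j) = -0.00224 + 0.00193j  (running Σ = -0.00207 + 0.00203j)
  m=-1: (0.05290 + 0.16380j) × (0.25797 - 0.01110j) = 0.01547 + 0.04167j  (running Σ = 0.01339 + 0.04370j)
  m=0: (0.98733 + 0.00000j) × (-0.18743 + 0.00000j) = -0.18505 + 0.00000j  (running Σ = -0.17166 + 0.04370j)
  m=1: (-0.05290 + 0.16380j) × (-0.25797 - 0.01110j) = 0.01547 - 0.04167j  (running Σ = -0.15619 + 0.00203j)
  m=2: (-0.01176 - 0.00848j) × (0.20321 + 0.01752j) = -0.00224 - 0.00193j  (running Σ = -0.15843 + 0.00010j)
  m=3: (0.00062 - 0.00046j) × (0.25026 + 0.03246j) = 0.00017 - 0.00009j  (running Σ = -0.15826 + 0.00001j)
  m=4: (0.00001 + 0.00003j) × (-0.25985 - 0.04514j) = -0.00000 - 0.00001j  (running Σ = -0.15826 - 0.00000j)
  m=5: (-0.00000 + 0.00000j) × (-0.22382 - 0.04888j) = 0.00000 + 0.00000j  (running Σ = -0.15826 + 0.00000j)
  m=6: (0.00000 - 0.00000j) × (0.43852 + 0.11572j) = 0.00000 - 0.00000j  (running Σ = -0.15826 - 0.00000j)
Total Σ_m = -0.15826 - 0.00000j. Multiply by 0.966644: -0.15299 - 0.00000j. P_6(cos γ) = -0.152985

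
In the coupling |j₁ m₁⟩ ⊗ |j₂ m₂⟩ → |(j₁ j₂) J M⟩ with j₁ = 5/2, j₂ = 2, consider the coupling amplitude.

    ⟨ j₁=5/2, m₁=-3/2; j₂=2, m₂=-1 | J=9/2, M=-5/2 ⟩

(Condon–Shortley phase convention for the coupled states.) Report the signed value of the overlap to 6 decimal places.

√[10·0!5!4!/10! · 1!4!1!3!2!7!] = √(11520)
  +(−1)^0/∏(0,0,4,1,1,3)! = 1/144  (running 1/144)
⟨..|..⟩ = √(11520)·(1/144) = +0.745356

+√(5/9) ≈ +0.745356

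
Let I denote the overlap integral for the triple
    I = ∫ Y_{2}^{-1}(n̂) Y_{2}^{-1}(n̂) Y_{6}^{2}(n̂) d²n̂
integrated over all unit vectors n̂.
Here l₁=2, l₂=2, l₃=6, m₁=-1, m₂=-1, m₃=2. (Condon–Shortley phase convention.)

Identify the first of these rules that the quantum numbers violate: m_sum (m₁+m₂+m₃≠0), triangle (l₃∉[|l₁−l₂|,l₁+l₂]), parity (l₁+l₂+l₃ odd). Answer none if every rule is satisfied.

triangle

m₁+m₂+m₃ = -1 − 1 + 2 = 0  ✓
triangle: need |l₁−l₂| ≤ l₃ ≤ l₁+l₂ = [0,4]; l₃=6 is outside  ✗
parity: l₁+l₂+l₃ = 10 is even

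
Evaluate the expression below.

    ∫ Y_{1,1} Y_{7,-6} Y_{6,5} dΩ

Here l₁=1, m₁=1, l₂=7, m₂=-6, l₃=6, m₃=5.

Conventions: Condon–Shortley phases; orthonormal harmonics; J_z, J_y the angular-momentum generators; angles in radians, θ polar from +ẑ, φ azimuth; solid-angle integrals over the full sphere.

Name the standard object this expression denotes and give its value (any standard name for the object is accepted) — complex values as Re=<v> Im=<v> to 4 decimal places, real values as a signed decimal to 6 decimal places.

Gaunt coefficient, +0.309019

This is a Gaunt coefficient — the integral of a triple product of spherical harmonics over the sphere.
Rules hold: Σm=0, L=14 even, 6≤6≤8.
N = 3·15·13 = 585
Δ = 2!·0!·12!/15! = 1/1365
Racah Σ t=1..1: t=1:−1/518400 = -1/518400
⇒ 3j(1 7 6; 0 0 0)² = 7/195, sgn -1
Racah Σ t=0..0: t=0:+1/79833600 = 1/79833600
⇒ 3j(1 7 6; 1 -6 5)² = 2/35, sgn -1
4πI² = N·(3j₀)²·(3jₘ)² = 6/5
I = +1·√(1.2/4π) = 0.30901936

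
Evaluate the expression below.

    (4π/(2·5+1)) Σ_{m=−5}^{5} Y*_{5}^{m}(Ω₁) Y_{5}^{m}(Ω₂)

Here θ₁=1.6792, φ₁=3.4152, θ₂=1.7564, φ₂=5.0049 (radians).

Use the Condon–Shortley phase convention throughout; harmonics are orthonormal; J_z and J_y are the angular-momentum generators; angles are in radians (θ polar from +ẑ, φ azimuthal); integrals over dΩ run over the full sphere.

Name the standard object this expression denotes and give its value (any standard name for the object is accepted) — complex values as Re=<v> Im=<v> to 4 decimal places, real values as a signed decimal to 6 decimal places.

This sum is the spherical-harmonic addition theorem: it equals the Legendre polynomial P_l(cos γ) of the angle γ between the two directions.
Expand P_5 via completeness: Σ_{m} conj(Y_{5,m}) at Ω₁ times Y_{5,m} at Ω₂ —
  [-5]  conj(Y_{5,-5})(Ω₁) = -0.09075 - 0.44144j ; Y_{5,-5}(Ω₂) = 0.42313 + 0.04598j ; Δ = -0.01810 - 0.19096j
  [-4]  conj(Y_{5,-4})(Ω₁) = -0.07112 - 0.13783j ; Y_{5,-4}(Ω₂) = -0.09859 + 0.23269j ; Δ = 0.03908 - 0.00296j
  [-3]  conj(Y_{5,-3})(Ω₁) = 0.20727 + 0.22250j ; Y_{5,-3}(Ω₂) = 0.17519 + 0.14555j ; Δ = 0.00393 + 0.06915j
  [-2]  conj(Y_{5,-2})(Ω₁) = 0.14932 + 0.09098j ; Y_{5,-2}(Ω₂) = -0.22613 + 0.14978j ; Δ = -0.04739 + 0.00179j
  [-1]  conj(Y_{5,-1})(Ω₁) = -0.25720 - 0.07218j ; Y_{5,-1}(Ω₂) = 0.04970 + 0.16505j ; Δ = -0.00087 - 0.04604j
  [+0]  conj(Y_{5,0})(Ω₁) = -0.17954 + 0.00000j ; Y_{5,0}(Ω₂) = -0.27386 + 0.00000j ; Δ = 0.04917 + 0.00000j
  [+1]  conj(Y_{5,1})(Ω₁) = 0.25720 - 0.07218j ; Y_{5,1}(Ω₂) = -0.04970 + 0.16505j ; Δ = -0.00087 + 0.04604j
  [+2]  conj(Y_{5,2})(Ω₁) = 0.14932 - 0.09098j ; Y_{5,2}(Ω₂) = -0.22613 - 0.14978j ; Δ = -0.04739 - 0.00179j
  [+3]  conj(Y_{5,3})(Ω₁) = -0.20727 + 0.22250j ; Y_{5,3}(Ω₂) = -0.17519 + 0.14555j ; Δ = 0.00393 - 0.06915j
  [+4]  conj(Y_{5,4})(Ω₁) = -0.07112 + 0.13783j ; Y_{5,4}(Ω₂) = -0.09859 - 0.23269j ; Δ = 0.03908 + 0.00296j
  [+5]  conj(Y_{5,5})(Ω₁) = 0.09075 - 0.44144j ; Y_{5,5}(Ω₂) = -0.42313 + 0.04598j ; Δ = -0.01810 + 0.19096j
Σ over m = 0.00246 + 0.00000j; ×(4π/11) → 0.00281 + 0.00000j. Real part: 0.002806

Legendre polynomial (addition theorem), +0.002806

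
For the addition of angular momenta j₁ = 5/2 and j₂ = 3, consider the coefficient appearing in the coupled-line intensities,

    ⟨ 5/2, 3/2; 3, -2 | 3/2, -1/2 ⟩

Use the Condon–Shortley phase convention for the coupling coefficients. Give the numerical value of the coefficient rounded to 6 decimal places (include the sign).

√[4·4!1!2!/8! · 4!1!1!5!1!2!] = √(192/7)
  +(−1)^0/∏(0,4,1,1,0,1)! = 1/24  (running 1/24)
  +(−1)^1/∏(1,3,0,0,1,2)! = -1/12  (running -1/24)
⟨..|..⟩ = √(192/7)·(-1/24) = -0.218218

-0.218218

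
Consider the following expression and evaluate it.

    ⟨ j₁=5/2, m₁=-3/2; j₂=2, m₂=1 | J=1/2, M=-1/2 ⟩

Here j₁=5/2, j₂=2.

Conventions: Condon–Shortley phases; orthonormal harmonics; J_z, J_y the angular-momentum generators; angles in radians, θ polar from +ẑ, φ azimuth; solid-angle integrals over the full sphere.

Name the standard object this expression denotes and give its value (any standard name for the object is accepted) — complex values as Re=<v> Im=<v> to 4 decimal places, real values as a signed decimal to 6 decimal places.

Clebsch–Gordan coefficient, −√(4/15) ≈ -0.516398

This is a Clebsch–Gordan (vector-coupling) coefficient.
j₁+j₂−J=4  J+j₁−j₂=1  J−j₁+j₂=0  j₁+j₂+J+1=6
(j₁±m₁, j₂±m₂, J±M) = (1,4,3,1,0,1)
P² = 48/5
sum k=3..3:
  [3] −1/6 = -1/6
S = -1/6
C² = P²·S² = 4/15 ; C = -0.516398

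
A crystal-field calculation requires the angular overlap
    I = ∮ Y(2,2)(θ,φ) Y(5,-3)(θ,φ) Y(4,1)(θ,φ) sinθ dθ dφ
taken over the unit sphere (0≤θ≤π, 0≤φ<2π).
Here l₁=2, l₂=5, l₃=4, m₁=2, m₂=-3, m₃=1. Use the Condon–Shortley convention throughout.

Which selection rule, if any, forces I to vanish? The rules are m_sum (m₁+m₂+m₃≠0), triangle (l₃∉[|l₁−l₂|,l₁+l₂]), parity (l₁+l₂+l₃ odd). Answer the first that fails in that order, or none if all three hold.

parity

azimuthal sum: 2 − 3 + 1 = 0  ✓
3 ≤ 4 ≤ 7 (triangle on l)  ✓
L = 2 + 5 + 4 = 11 (odd)  ✗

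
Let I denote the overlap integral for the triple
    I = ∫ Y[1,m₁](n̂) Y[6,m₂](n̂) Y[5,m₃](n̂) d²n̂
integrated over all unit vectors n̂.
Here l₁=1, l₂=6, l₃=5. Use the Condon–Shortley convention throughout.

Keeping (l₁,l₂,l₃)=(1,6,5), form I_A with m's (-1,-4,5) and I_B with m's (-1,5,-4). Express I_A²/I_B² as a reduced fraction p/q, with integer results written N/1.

1/55

l's match ⇒ only the (l;m) 3-j factors differ between A and B.
A: triangle coeff Δ(1,6,5) = 1/858; Σ_t [2,2]: t=2:+1/7257600 = 1/7257600; (3j)²=1/858 [(1 6 5; -1 -4 5)], sign=+1
B: triangle coeff Δ(1,6,5) = 1/858; Σ_t [2,2]: t=2:+1/725760 = 1/725760; (3j)²=5/78 [(1 6 5; -1 5 -4)], sign=-1
I_A²/I_B² = (1/858)/(5/78) = 1/55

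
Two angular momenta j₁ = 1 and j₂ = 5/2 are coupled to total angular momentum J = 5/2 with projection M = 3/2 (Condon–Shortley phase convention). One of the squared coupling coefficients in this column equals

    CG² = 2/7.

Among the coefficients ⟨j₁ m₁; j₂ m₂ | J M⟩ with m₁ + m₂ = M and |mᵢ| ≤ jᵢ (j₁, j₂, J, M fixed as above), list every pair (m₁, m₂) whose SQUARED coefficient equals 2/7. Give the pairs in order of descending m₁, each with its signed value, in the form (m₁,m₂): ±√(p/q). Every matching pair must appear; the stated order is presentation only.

(-1,5/2): −√(2/7)

Admissible pairs with m₁+m₂ = M = 3/2: (-1,5/2), (0,3/2), (1,1/2)
  (m₁,m₂)=(1,1/2): CG² = 16/35, CG = +√(16/35)
  (m₁,m₂)=(0,3/2): CG² = 9/35, CG = −√(9/35)
  (m₁,m₂)=(-1,5/2): CG² = 2/7, CG = −√(2/7)   ← matches the target
Pairs with CG² = 2/7: (-1,5/2): −√(2/7)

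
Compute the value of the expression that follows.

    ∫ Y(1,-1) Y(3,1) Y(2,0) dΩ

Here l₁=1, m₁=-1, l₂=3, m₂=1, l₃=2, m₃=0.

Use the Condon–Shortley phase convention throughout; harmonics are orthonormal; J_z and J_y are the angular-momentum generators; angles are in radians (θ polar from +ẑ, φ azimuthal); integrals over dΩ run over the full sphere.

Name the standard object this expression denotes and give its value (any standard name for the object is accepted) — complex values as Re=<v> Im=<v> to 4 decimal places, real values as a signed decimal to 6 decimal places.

Gaunt coefficient, -0.202301

This is a Gaunt coefficient — the integral of a triple product of spherical harmonics over the sphere.
Rules hold: Σm=0, L=6 even, 2≤2≤4.
N = 3·7·5 = 105
Δ = 2!·0!·4!/7! = 1/105
Racah Σ t=1..1: t=1:−1/4 = -1/4
⇒ 3j(1 3 2; 0 0 0)² = 3/35, sgn -1
Racah Σ t=2..2: t=2:+1/8 = 1/8
⇒ 3j(1 3 2; -1 1 0)² = 2/35, sgn +1
4πI² = N·(3j₀)²·(3jₘ)² = 18/35
I = -1·√(0.514286/4π) = -0.20230066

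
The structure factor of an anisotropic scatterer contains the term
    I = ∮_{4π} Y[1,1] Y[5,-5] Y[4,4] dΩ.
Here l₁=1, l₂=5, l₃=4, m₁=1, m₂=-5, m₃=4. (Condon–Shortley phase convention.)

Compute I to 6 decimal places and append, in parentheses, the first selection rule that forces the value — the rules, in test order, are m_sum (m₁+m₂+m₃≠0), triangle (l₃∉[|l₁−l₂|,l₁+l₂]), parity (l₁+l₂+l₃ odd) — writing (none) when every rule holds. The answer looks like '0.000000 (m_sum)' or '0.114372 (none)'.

-0.329416 (none)

m-sum 0 ✓  L=10 even ✓  4≤4≤6 ✓
Π(2lᵢ+1) = 3×11×9 = 297
triangle coeff Δ(1,5,4) = 1/495
Σ_t [1,1]: t=1:−1/576 = -1/576
(3j)²=5/99 [(1 5 4; 0 0 0)], sign=-1
Σ_t [0,0]: t=0:+1/80640 = 1/80640
(3j)²=1/11 [(1 5 4; 1 -5 4)], sign=+1
⇒ 4πI² = 15/11
I = (-1)√(15/11/(4π)) = -0.32941575
No selection rule forces the value: the integral is nonzero (none).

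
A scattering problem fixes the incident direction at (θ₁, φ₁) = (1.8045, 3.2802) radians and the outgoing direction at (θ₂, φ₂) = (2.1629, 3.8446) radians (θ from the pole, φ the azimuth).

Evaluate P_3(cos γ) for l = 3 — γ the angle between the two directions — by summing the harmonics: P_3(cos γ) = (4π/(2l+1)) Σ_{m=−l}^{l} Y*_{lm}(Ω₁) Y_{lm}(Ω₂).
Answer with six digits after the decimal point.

Summing Y*_{l m}(θ₁,φ₁)·Y_{l m}(θ₂,φ₂) over m ∈ [−3, 3]; prefactor 4π/(2·3+1) = 1.795196:
  term(m=-3) = (-0.011179, -0.090874)   from Y*(Ω₁)=(-0.351382, -0.155160), Y(Ω₂)=(0.122188, 0.204664)
  term(m=-2) = (0.037625, -0.079507)   from Y*(Ω₁)=(-0.215429, -0.061299), Y(Ω₂)=(-0.064420, 0.387395)
  term(m=-1) = (-0.029060, 0.018398)   from Y*(Ω₁)=(0.227883, 0.031790), Y(Ω₂)=(-0.114039, 0.096642)
  term(m=+0) = (0.070933, 0.000000)   from Y*(Ω₁)=(0.236089, -0.000000), Y(Ω₂)=(0.300450, 0.000000)
  term(m=+1) = (-0.029060, -0.018398)   from Y*(Ω₁)=(-0.227883, 0.031790), Y(Ω₂)=(0.114039, 0.096642)
  term(m=+2) = (0.037625, 0.079507)   from Y*(Ω₁)=(-0.215429, 0.061299), Y(Ω₂)=(-0.064420, -0.387395)
  term(m=+3) = (-0.011179, 0.090874)   from Y*(Ω₁)=(0.351382, -0.155160), Y(Ω₂)=(-0.122188, 0.204664)
Total Σ_m = (0.065704, 0.000000). Multiply by 1.795196: (0.117952, 0.000000). P_3(cos γ) = 0.117952

0.117952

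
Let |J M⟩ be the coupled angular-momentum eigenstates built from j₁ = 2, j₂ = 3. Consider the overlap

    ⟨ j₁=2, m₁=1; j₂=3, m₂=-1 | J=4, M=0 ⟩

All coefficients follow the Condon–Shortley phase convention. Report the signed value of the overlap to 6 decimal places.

+0.597614  (= +√(5/14))

√[9·1!3!5!/10! · 3!1!2!4!4!4!] = √(10368/35)
  +(−1)^0/∏(0,1,1,2,2,3)! = 1/24  (running 1/24)
  +(−1)^1/∏(1,0,0,1,3,4)! = -1/144  (running 5/144)
⟨..|..⟩ = √(10368/35)·(5/144) = +0.597614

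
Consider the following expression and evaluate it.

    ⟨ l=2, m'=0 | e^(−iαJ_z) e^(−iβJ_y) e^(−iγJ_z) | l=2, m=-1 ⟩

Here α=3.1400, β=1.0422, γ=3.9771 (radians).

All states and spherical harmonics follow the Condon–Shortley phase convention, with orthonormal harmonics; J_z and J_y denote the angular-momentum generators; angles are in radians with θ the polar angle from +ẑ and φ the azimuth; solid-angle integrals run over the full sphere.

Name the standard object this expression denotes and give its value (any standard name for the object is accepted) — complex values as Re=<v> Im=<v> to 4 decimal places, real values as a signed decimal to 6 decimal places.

This is a Wigner D-matrix element — the rotation-matrix element ⟨l m'| R(α,β,γ) |l m⟩ in the angular-momentum basis.
Split into d^2_{0,-1}(β=1.0422) × two z-phases.
Half-angle: c=0.867272, s=0.497834. N=√(2·2·1·6)=4.898979
k: max(0,(-1)−(0))=0 … min(2+(-1),2−(0))=1
  k=0: (−1)^1·4.8990/(2)·0.8673^3·0.4978^1 = -0.795475
  k=1: (−1)^2·4.8990/(2)·0.8673^1·0.4978^3 = +0.262111
d^2_{0,-1}(1.0422) = -0.795475 +0.262111 = -0.533364
Attach z-rotation phases: D = e^{-i(0)(3.1400)}·(-0.533364)·e^{-i(-1)(3.9771)} = +0.357781+0.395562i

Wigner D-matrix element, Re=0.3578 Im=0.3956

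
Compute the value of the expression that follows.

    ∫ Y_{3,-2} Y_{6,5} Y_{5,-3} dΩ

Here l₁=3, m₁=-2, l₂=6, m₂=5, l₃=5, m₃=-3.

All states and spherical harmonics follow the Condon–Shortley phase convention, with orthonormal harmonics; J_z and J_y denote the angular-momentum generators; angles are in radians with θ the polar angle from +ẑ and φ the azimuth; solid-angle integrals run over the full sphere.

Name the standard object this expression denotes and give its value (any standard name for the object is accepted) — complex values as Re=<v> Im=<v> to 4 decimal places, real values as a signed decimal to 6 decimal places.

This is a Gaunt coefficient — the integral of a triple product of spherical harmonics over the sphere.
Checks pass: Σm=0; 14 even; l₃=5∈[3,9].
(2·3+1)(2·6+1)(2·5+1) = 1001
Δ: 4! 2! 8! / 15! → 1/675675
sum: t=1:−1/8640 t=2:+1/2304 t=3:−1/8640 = 7/34560
3j²(3 6 5; 0 0 0) = Δ·Π!·Σ² = 7/429  (sign -1)
sum: t=3:−1/483840 t=4:+1/120960 = 1/161280
3j²(3 6 5; -2 5 -3) = Δ·Π!·Σ² = 2/91  (sign +1)
combine: 4πI² = 1001·7/429·2/91 = 14/39
take √, sign -1: I = -0.16901560

Gaunt coefficient, -0.169016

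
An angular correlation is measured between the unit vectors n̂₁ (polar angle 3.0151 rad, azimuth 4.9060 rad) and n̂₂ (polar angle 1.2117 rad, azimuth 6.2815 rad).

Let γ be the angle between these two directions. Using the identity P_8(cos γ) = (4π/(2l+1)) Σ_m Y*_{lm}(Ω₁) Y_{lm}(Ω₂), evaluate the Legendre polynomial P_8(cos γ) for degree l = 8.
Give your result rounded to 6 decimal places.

Expand P_8 via completeness: Σ_{m} conj(Y_{8,m}) at Ω₁ times Y_{8,m} at Ω₂ —
  term(m=-8) = 0.00000 + 0.00000j   from Y*(Ω₁)=0.00000 + 0.00000j, Y(Ω₂)=0.30418 + 0.00410j
  term(m=-7) = 0.00000 - 0.00000j   from Y*(Ω₁)=0.00000 - 0.00000j, Y(Ω₂)=0.45673 + 0.00539j
  term(m=-6) = -0.00000 - 0.00000j   from Y*(Ω₁)=-0.00001 - 0.00002j, Y(Ω₂)=0.21608 + 0.00219j
  term(m=-5) = 0.00006 - 0.00004j   from Y*(Ω₁)=-0.00025 + 0.00017j, Y(Ω₂)=-0.23584 - 0.00199j
  term(m=-4) = -0.00074 - 0.00073j   from Y*(Ω₁)=0.00235 + 0.00230j, Y(Ω₂)=-0.31696 - 0.00214j
  term(m=-3) = 0.00141 - 0.00213j   from Y*(Ω₁)=0.01449 - 0.02208j, Y(Ω₂)=0.09668 + 0.00049j
  term(m=-2) = -0.04572 - 0.01882j   from Y*(Ω₁)=-0.13913 - 0.05674j, Y(Ω₂)=0.32902 + 0.00111j
  term(m=-1) = 0.00364 - 0.01842j   from Y*(Ω₁)=-0.10375 + 0.52917j, Y(Ω₂)=-0.03483 - 0.00006j
  term(m=+0) = -0.27880 + 0.00000j   from Y*(Ω₁)=0.85128 + 0.00000j, Y(Ω₂)=-0.32750 + 0.00000j
  term(m=+1) = 0.00364 + 0.01842j   from Y*(Ω₁)=0.10375 + 0.52917j, Y(Ω₂)=0.03483 - 0.00006j
  term(m=+2) = -0.04572 + 0.01882j   from Y*(Ω₁)=-0.13913 + 0.05674j, Y(Ω₂)=0.32902 - 0.00111j
  term(m=+3) = 0.00141 + 0.00213j   from Y*(Ω₁)=-0.01449 - 0.02208j, Y(Ω₂)=-0.09668 + 0.00049j
  term(m=+4) = -0.00074 + 0.00073j   from Y*(Ω₁)=0.00235 - 0.00230j, Y(Ω₂)=-0.31696 + 0.00214j
  term(m=+5) = 0.00006 + 0.00004j   from Y*(Ω₁)=0.00025 + 0.00017j, Y(Ω₂)=0.23584 - 0.00199j
  term(m=+6) = -0.00000 + 0.00000j   from Y*(Ω₁)=-0.00001 + 0.00002j, Y(Ω₂)=0.21608 - 0.00219j
  term(m=+7) = 0.00000 + 0.00000j   from Y*(Ω₁)=-0.00000 - 0.00000j, Y(Ω₂)=-0.45673 + 0.00539j
  term(m=+8) = 0.00000 - 0.00000j   from Y*(Ω₁)=0.00000 - 0.00000j, Y(Ω₂)=0.30418 - 0.00410j
Total Σ_m = -0.36148 + 0.00000j. Multiply by 0.739198: -0.26720 + 0.00000j. P_8(cos γ) = -0.267203

-0.267203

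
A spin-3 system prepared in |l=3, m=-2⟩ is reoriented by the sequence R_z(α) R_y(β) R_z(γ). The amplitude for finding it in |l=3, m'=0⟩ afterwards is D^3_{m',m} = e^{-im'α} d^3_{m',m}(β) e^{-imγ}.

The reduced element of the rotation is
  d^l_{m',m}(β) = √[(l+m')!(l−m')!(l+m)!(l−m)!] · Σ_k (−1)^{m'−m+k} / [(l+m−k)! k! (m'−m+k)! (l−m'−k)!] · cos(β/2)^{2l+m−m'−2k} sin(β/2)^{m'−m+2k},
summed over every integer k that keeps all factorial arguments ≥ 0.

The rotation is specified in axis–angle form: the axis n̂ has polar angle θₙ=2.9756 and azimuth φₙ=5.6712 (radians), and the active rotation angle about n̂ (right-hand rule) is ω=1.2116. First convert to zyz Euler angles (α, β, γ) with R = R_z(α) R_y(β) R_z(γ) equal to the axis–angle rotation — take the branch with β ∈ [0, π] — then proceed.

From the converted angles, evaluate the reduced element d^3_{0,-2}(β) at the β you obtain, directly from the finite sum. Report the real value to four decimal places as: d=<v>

d=0.0472

Axis–angle → zyz. n̂ = (sinθₙcosφₙ, sinθₙsinφₙ, cosθₙ) = (+0.135243, -0.094924, -0.986255), ω = 1.2116.
R = I cosω + sinω [n̂]ₓ + (1−cosω) n̂n̂ᵀ gives
  R = [+0.363383, +0.914987, -0.175363; -0.931637, +0.357365, -0.065902; +0.002369, +0.187322, +0.982296]
β = atan2(√(R₁₃²+R₂₃²), R₃₃) = 0.188451; α = atan2(R₂₃, R₁₃) mod 2π = 3.501066; γ = atan2(R₃₂, −R₃₁) mod 2π = 1.583444
d^3_{0,-2}(β=0.1885) via the finite sum:
c=cos(0.188451/2)=0.995564, s=sin(0.188451/2)=0.094086; N=√[6·6·1·120]=65.726707
Admissible k: 0..1 (factorial args all ≥0)
  k=0: (−1)^2·65.7267/(12)·0.9956^4·0.0941^2 = +0.047631
  k=1: (−1)^3·65.7267/(12)·0.9956^2·0.0941^4 = -0.000425
d^3_{0,-2}(0.1885) = +0.047631 -0.000425 = +0.047205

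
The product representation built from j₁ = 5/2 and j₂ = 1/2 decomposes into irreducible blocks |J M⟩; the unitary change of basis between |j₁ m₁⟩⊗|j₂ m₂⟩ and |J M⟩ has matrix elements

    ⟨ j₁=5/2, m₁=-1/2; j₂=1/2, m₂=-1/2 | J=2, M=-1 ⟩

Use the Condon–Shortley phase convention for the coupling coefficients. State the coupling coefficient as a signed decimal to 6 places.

j₁+j₂−J=1  J+j₁−j₂=4  J−j₁+j₂=0  j₁+j₂+J+1=6
(j₁±m₁, j₂±m₂, J±M) = (2,3,0,1,1,3)
P² = 12
sum k=0..0:
  [0] +1/6 = 1/6
S = 1/6
C² = P²·S² = 1/3 ; C = +0.577350

+√(1/3) ≈ +0.577350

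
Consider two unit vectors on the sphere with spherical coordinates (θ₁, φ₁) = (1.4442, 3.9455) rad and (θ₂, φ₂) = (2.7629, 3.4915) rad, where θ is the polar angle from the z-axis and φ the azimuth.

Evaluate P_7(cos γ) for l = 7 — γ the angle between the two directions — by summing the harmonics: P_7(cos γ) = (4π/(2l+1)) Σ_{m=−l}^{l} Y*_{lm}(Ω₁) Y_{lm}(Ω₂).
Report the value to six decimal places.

Addition theorem: P_7(cos γ) = (4π/15) Σ_m Y*_{lm}(Ω₁) Y_{lm}(Ω₂), m = −7…7:
  term(m=-7) = (-0.000223, -0.000008)   from Y*(Ω₁)=(-0.374627, 0.288257), Y(Ω₂)=(0.000363, 0.000301)
  term(m=-6) = (0.000913, -0.000405)   from Y*(Ω₁)=(0.024948, -0.223722), Y(Ω₂)=(0.002239, 0.003833)
  term(m=-5) = (0.004660, -0.005541)   from Y*(Ω₁)=(-0.178484, -0.215004), Y(Ω₂)=(0.004606, 0.025496)
  term(m=-4) = (-0.006372, 0.025464)   from Y*(Ω₁)=(0.249895, 0.018535), Y(Ω₂)=(-0.017843, 0.103221)
  term(m=-3) = (0.013062, 0.061649)   from Y*(Ω₁)=(0.159704, -0.142884), Y(Ω₂)=(-0.146392, 0.255043)
  term(m=-2) = (-0.084025, -0.107642)   from Y*(Ω₁)=(-0.009556, 0.258032), Y(Ω₂)=(-0.404549, 0.340619)
  term(m=-1) = (-0.074550, -0.036380)   from Y*(Ω₁)=(0.130671, 0.135600), Y(Ω₂)=(-0.413813, 0.151010)
  term(m=+0) = (-0.058086, -0.000000)   from Y*(Ω₁)=(-0.259962, -0.000000), Y(Ω₂)=(0.223440, 0.000000)
  term(m=+1) = (-0.074550, 0.036380)   from Y*(Ω₁)=(-0.130671, 0.135600), Y(Ω₂)=(0.413813, 0.151010)
  term(m=+2) = (-0.084025, 0.107642)   from Y*(Ω₁)=(-0.009556, -0.258032), Y(Ω₂)=(-0.404549, -0.340619)
  term(m=+3) = (0.013062, -0.061649)   from Y*(Ω₁)=(-0.159704, -0.142884), Y(Ω₂)=(0.146392, 0.255043)
  term(m=+4) = (-0.006372, -0.025464)   from Y*(Ω₁)=(0.249895, -0.018535), Y(Ω₂)=(-0.017843, -0.103221)
  term(m=+5) = (0.004660, 0.005541)   from Y*(Ω₁)=(0.178484, -0.215004), Y(Ω₂)=(-0.004606, 0.025496)
  term(m=+6) = (0.000913, 0.000405)   from Y*(Ω₁)=(0.024948, 0.223722), Y(Ω₂)=(0.002239, -0.003833)
  term(m=+7) = (-0.000223, 0.000008)   from Y*(Ω₁)=(0.374627, 0.288257), Y(Ω₂)=(-0.000363, 0.000301)
Accumulated sum (-0.351155, -0.000000); after 4π/(2l+1) scaling, (-0.294183, -0.000000) ⇒ P_7 = -0.294183

-0.294183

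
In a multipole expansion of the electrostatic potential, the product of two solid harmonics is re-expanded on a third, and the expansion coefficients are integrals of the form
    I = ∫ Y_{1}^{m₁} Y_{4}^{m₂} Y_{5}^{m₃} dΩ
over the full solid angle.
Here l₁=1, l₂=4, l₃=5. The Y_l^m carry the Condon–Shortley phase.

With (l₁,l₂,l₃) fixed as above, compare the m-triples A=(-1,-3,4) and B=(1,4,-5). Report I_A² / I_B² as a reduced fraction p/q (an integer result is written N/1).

Shared (l₁,l₂,l₃)=(1,4,5): N and (l;000)² cancel in I_A²/I_B².
A: Δ = 0!·2!·8!/11! = 1/495; Racah Σ t=0..0: t=0:+1/10080 = 1/10080; ⇒ 3j(1 4 5; -1 -3 4)² = 4/55, sgn -1
B: Δ = 0!·2!·8!/11! = 1/495; Racah Σ t=0..0: t=0:+1/80640 = 1/80640; ⇒ 3j(1 4 5; 1 4 -5)² = 1/11, sgn +1
I_A²/I_B² = (4/55)/(1/11) = 4/5

4/5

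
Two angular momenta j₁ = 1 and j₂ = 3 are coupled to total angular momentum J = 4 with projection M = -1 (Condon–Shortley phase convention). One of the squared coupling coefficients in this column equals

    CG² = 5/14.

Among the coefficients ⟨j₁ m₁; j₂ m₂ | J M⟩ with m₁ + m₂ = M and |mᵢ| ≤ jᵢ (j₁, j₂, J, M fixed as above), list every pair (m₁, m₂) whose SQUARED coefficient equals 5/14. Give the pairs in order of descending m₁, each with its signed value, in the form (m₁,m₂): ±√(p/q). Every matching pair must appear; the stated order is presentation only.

(-1,0): +√(5/14)

Admissible pairs with m₁+m₂ = M = -1: (-1,0), (0,-1), (1,-2)
  (m₁,m₂)=(1,-2): CG² = 3/28, CG = +√(3/28)
  (m₁,m₂)=(0,-1): CG² = 15/28, CG = +√(15/28)
  (m₁,m₂)=(-1,0): CG² = 5/14, CG = +√(5/14)   ← matches the target
Pairs with CG² = 5/14: (-1,0): +√(5/14)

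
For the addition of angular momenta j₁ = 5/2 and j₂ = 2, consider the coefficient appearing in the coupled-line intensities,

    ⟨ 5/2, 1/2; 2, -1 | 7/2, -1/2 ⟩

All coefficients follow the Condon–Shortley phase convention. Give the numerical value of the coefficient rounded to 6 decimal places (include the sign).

√[8·1!4!3!/9! · 3!2!1!3!3!4!] = √(1152/35)
  +(−1)^0/∏(0,1,2,1,2,2)! = 1/8  (running 1/8)
  +(−1)^1/∏(1,0,1,0,3,3)! = -1/36  (running 7/72)
⟨..|..⟩ = √(1152/35)·(7/72) = +0.557773

+0.557773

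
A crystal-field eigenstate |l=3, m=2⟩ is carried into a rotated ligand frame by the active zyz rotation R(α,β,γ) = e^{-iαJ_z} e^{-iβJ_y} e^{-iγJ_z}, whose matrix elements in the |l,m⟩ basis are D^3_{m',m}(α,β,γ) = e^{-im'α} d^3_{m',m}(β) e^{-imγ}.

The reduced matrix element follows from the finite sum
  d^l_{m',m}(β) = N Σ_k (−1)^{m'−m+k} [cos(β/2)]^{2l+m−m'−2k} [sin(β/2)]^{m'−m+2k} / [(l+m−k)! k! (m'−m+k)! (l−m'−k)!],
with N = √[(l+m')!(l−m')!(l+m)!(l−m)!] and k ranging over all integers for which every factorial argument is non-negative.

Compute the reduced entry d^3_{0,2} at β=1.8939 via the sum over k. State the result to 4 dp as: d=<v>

d=-0.3909

d^3_{0,2}(β=1.8939) via the finite sum:
With c≡cos(β/2)=0.584161 and s≡sin(β/2)=0.811638, N=[6·6·120·1]^{1/2}=65.726707
The bounds max(0,m−m')=2 and min(l+m,l−m')=3 give 2 terms
  k=2: (−1)^0·65.7267/(12)·0.5842^4·0.8116^2 = +0.420161
  k=3: (−1)^1·65.7267/(12)·0.5842^2·0.8116^4 = -0.811101
d^3_{0,2}(1.8939) = +0.420161 -0.811101 = -0.390939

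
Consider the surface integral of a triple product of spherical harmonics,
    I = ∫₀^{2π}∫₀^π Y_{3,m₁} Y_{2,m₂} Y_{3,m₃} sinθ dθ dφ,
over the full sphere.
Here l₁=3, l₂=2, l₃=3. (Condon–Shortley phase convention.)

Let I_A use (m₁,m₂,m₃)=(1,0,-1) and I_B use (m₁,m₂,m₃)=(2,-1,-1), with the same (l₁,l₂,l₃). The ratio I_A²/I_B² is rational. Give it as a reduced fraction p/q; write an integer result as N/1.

3/5

Shared (l₁,l₂,l₃)=(3,2,3): N and (l;000)² cancel in I_A²/I_B².
A: Δ = 2!·4!·2!/9! = 1/3780; Racah Σ t=0..2: t=0:+1/16 t=1:−1/6 t=2:+1/96 = -3/32; ⇒ 3j(3 2 3; 1 0 -1)² = 3/140, sgn -1
B: Δ = 2!·4!·2!/9! = 1/3780; Racah Σ t=0..1: t=0:+1/12 t=1:−1/48 = 1/16; ⇒ 3j(3 2 3; 2 -1 -1)² = 1/28, sgn +1
I_A²/I_B² = (3/140)/(1/28) = 3/5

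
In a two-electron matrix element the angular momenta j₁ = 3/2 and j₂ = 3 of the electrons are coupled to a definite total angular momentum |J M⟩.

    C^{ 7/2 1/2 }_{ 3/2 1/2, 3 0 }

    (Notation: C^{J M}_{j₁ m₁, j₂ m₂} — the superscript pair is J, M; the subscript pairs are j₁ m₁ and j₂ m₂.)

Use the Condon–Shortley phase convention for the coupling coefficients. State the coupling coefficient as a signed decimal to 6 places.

+√(2/21) ≈ +0.308607

triangle: 1!*2!*5!/9! = 240/362880
(j±m)!: 2!*1!*3!*3!*4!*3! = 10368
prefactor² = (2J+1)*Δ*N² = 384/7
  k=0: +1/(0!*1!*1!*3!*1!*2!) = 1/12
  k=1: −1/(1!*0!*0!*2!*2!*3!) = -1/24
Σ = 1/24  ⇒  CG² = 384/7*(1/24)² = 2/21
CG = +√(2/21) = +0.308607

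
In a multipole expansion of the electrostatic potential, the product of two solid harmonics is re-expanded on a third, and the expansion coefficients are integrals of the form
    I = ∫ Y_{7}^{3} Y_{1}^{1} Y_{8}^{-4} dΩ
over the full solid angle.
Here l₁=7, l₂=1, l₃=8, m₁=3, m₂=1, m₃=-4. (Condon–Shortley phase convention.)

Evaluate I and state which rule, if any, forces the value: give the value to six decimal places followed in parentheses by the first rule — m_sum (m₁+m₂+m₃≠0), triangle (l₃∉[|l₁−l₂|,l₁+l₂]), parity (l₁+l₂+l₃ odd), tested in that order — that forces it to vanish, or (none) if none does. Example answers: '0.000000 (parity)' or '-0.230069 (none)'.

Rules hold: Σm=0, L=16 even, 6≤8≤8.
N = 15·3·17 = 765
Δ = 0!·14!·2!/17! = 1/2040
Racah Σ t=0..0: t=0:+1/25401600 = 1/25401600
⇒ 3j(7 1 8; 0 0 0)² = 8/255, sgn +1
Racah Σ t=0..0: t=0:+1/174182400 = 1/174182400
⇒ 3j(7 1 8; 3 1 -4)² = 11/340, sgn +1
4πI² = N·(3j₀)²·(3jₘ)² = 66/85
I = +1·√(0.776471/4π) = 0.24857507
No selection rule forces the value: the integral is nonzero (none).

0.248575 (none)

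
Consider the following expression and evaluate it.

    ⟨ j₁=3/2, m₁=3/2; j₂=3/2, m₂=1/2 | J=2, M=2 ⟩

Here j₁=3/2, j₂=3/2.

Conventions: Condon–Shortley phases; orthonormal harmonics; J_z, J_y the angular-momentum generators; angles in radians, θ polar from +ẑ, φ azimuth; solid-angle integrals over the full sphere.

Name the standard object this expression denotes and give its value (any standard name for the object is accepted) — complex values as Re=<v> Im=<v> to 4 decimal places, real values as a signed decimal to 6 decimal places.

Clebsch–Gordan coefficient, +√(1/2) ≈ +0.707107

This is a Clebsch–Gordan (vector-coupling) coefficient.
√[5·1!2!2!/6! · 3!0!2!1!4!0!] = √(8)
  +(−1)^0/∏(0,1,0,2,2,0)! = 1/4  (running 1/4)
⟨..|..⟩ = √(8)·(1/4) = +0.707107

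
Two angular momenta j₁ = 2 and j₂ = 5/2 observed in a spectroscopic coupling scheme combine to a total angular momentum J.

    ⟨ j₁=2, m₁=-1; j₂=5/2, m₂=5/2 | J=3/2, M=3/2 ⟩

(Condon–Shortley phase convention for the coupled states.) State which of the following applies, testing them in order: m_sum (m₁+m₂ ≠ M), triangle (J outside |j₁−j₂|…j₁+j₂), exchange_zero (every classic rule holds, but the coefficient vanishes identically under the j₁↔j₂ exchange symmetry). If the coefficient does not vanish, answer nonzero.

m-sum: m₁+m₂ = -1+5/2 = 3/2, M = 3/2  ✓
triangle: |j₁−j₂| = 1/2 ≤ J = 3/2 ≤ j₁+j₂ = 9/2  ✓
exchange: j₁≠j₂ or m₁≠m₂ — the exchange symmetry imposes no constraint here
value check: CG = −√(2/7) = -0.534522 ≠ 0

nonzero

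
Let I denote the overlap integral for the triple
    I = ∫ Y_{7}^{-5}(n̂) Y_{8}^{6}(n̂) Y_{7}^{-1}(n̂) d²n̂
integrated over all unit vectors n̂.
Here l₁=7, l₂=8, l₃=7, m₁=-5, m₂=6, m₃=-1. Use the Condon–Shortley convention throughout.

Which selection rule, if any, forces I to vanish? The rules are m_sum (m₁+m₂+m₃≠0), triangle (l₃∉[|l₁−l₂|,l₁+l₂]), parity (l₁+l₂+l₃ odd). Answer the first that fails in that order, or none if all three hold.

m₁+m₂+m₃ = -5 + 6 − 1 = 0  ✓
triangle: |7−8|=1 ≤ l₃=7 ≤ 7+8=15  ✓
parity: l₁+l₂+l₃ = 22 is even  ✓

none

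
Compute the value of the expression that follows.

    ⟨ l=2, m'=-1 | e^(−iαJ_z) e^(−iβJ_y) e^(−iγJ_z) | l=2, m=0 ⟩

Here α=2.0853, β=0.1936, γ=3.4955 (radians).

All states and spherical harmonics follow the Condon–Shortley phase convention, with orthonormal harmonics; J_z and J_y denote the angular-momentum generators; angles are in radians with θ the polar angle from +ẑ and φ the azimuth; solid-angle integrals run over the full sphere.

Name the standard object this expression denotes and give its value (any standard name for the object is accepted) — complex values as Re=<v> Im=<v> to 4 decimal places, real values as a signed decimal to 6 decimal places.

Wigner D-matrix element, Re=-0.1138 Im=0.2013

This is a Wigner D-matrix element — the rotation-matrix element ⟨l m'| R(α,β,γ) |l m⟩ in the angular-momentum basis.
First d^2_{-1,0}(β=0.1936), then the phase factors e^{-i(-1)α} and e^{-i(0)γ}:
c=cos(0.193600/2)=0.995319, s=sin(0.193600/2)=0.096649; N=√[1·6·2·2]=4.898979
k∈{1,2} keeps every argument non-negative
  k=1: (−1)^0·4.8990/(2)·0.9953^3·0.0966^1 = +0.233431
  k=2: (−1)^1·4.8990/(2)·0.9953^1·0.0966^3 = -0.002201
d^2_{-1,0}(0.1936) = +0.233431 -0.002201 = +0.231230
Phases: e^{-i·(-1)·2.0853}=-0.492103+0.870537i, e^{-i·(0)·3.4955}=+1.000000+0.000000i ⇒ D=-0.113789+0.201294i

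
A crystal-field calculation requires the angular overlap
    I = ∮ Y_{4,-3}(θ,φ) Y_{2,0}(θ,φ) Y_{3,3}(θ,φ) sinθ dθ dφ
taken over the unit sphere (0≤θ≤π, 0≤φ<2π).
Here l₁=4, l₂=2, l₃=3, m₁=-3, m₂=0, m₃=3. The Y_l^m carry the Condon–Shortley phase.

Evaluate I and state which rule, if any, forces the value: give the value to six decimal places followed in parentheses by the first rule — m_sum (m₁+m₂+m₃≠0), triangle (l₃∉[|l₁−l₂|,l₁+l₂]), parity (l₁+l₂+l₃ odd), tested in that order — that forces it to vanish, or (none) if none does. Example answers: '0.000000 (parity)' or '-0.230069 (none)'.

0.000000 (parity)

l₁+l₂+l₃=9 is odd: 3j(l;000)=0 ⇒ I=0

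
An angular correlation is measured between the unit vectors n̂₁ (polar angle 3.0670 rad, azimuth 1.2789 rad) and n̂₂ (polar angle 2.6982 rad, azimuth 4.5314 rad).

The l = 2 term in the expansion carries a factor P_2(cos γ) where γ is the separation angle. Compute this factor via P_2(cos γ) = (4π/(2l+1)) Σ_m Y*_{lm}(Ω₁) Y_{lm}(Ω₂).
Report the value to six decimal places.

0.632780

Term-by-term m-sum for l=2 (normalisation 4π/5 = 2.513274):
  [-2]  conj(Y_{2,-2})(Ω₁) = -0.00179 + 0.00118j ; Y_{2,-2}(Ω₂) = -0.06649 - 0.02518j ; Δ = 0.00015 - 0.00003j
  [-1]  conj(Y_{2,-1})(Ω₁) = -0.01652 - 0.05498j ; Y_{2,-1}(Ω₂) = 0.05389 - 0.29449j ; Δ = -0.01708 + 0.00190j
  [+0]  conj(Y_{2,0})(Ω₁) = 0.62553 + 0.00000j ; Y_{2,0}(Ω₂) = 0.45664 + 0.00000j ; Δ = 0.28564 + 0.00000j
  [+1]  conj(Y_{2,1})(Ω₁) = 0.01652 - 0.05498j ; Y_{2,1}(Ω₂) = -0.05389 - 0.29449j ; Δ = -0.01708 - 0.00190j
  [+2]  conj(Y_{2,2})(Ω₁) = -0.00179 - 0.00118j ; Y_{2,2}(Ω₂) = -0.06649 + 0.02518j ; Δ = 0.00015 + 0.00003j
Total Σ_m = 0.25178 + 0.00000j. Multiply by 2.513274: 0.63278 + 0.00000j. P_2(cos γ) = 0.632780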